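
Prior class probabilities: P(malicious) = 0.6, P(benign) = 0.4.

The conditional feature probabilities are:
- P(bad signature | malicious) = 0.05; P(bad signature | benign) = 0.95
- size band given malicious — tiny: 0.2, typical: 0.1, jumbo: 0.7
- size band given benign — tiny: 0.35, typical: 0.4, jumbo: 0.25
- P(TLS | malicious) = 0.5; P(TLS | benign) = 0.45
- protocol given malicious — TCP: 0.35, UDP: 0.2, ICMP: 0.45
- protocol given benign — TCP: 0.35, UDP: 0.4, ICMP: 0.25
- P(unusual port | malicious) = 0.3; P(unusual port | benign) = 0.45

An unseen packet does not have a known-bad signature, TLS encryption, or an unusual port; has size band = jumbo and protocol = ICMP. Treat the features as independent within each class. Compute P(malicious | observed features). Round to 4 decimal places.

0.9940

malicious: 0.6 × (1−0.05) × 0.7 × (1−0.5) × 0.45 × (1−0.3) = 0.0628425
benign: 0.4 × (1−0.95) × 0.25 × (1−0.45) × 0.25 × (1−0.45) = 0.000378125
P(malicious | x) = 0.0628425 / 0.063220625 ≈ 0.9940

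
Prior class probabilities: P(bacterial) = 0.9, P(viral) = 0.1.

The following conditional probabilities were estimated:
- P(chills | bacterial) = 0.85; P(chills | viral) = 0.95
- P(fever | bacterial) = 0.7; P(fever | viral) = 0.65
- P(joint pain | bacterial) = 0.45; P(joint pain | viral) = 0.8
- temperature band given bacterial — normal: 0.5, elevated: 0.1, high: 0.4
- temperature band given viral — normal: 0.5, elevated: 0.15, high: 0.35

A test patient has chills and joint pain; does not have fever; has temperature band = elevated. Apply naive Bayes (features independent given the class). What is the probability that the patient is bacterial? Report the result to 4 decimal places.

bacterial: 0.9 × 0.85 × (1−0.7) × 0.45 × 0.1 = 0.0103275
viral: 0.1 × 0.95 × (1−0.65) × 0.8 × 0.15 = 0.00399
P(bacterial | x) = 0.0103275 / 0.0143175 ≈ 0.7213

0.7213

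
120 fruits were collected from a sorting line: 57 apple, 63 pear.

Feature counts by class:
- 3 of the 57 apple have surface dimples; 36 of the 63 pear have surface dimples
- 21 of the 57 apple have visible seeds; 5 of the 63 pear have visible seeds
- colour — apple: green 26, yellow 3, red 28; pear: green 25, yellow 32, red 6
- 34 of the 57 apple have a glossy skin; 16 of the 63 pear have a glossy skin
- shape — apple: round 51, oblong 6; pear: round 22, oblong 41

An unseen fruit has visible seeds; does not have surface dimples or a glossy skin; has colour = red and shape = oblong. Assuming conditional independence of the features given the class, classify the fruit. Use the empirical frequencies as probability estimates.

apple: (57/120) × (54/57) × (21/57) × (28/57) × (23/57) × (6/57) ≈ 0.00345915
pear: (63/120) × (27/63) × (5/63) × (6/63) × (47/63) × (41/63) ≈ 0.000825702
Highest score → apple.

apple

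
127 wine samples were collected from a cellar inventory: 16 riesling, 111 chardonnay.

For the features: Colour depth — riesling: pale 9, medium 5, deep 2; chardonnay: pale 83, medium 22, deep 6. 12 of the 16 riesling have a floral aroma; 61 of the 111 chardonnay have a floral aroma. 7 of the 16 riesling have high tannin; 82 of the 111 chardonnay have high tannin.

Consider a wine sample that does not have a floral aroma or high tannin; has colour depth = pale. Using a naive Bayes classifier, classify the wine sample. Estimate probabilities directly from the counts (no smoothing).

chardonnay

riesling: (16/127) × (9/16) × (4/16) × (9/16) ≈ 0.00996555
chardonnay: (111/127) × (83/111) × (50/111) × (29/111) ≈ 0.0769124
Highest score → chardonnay.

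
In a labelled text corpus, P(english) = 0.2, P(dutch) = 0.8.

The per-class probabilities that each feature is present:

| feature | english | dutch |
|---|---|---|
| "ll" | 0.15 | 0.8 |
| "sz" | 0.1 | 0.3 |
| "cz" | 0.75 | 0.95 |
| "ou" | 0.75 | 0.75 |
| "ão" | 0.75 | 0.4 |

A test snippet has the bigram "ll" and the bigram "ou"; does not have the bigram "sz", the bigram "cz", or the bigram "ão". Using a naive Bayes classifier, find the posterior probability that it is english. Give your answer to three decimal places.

0.112

english: 0.2 × 0.15 × (1−0.1) × (1−0.75) × 0.75 × (1−0.75) = 0.001265625
dutch: 0.8 × 0.8 × (1−0.3) × (1−0.95) × 0.75 × (1−0.4) = 0.01008
P(english | x) = 0.001265625 / 0.011345625 ≈ 0.112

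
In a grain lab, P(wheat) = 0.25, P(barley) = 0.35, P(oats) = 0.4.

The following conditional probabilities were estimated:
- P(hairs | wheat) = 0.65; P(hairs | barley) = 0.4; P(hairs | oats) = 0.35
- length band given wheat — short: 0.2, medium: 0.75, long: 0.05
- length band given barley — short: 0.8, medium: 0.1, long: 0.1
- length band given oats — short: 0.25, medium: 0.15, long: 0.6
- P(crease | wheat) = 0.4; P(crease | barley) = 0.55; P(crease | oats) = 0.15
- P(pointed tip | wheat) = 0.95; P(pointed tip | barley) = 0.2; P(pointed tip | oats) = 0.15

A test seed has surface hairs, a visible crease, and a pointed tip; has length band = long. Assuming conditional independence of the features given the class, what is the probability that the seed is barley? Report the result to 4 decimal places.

0.2363

wheat: 0.25 × 0.65 × 0.05 × 0.4 × 0.95 = 0.0030875
barley: 0.35 × 0.4 × 0.1 × 0.55 × 0.2 = 0.00154
oats: 0.4 × 0.35 × 0.6 × 0.15 × 0.15 = 0.00189
P(barley | x) = 0.00154 / 0.0065175 ≈ 0.2363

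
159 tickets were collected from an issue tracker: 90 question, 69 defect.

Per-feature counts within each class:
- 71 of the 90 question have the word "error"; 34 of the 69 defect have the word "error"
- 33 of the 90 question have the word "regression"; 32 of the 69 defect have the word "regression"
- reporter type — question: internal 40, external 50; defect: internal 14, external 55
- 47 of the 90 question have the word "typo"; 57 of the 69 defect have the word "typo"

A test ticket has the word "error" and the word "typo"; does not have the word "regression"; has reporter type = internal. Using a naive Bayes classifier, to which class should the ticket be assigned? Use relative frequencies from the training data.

question: (90/159) × (71/90) × (57/90) × (40/90) × (47/90) ≈ 0.0656397
defect: (69/159) × (34/69) × (37/69) × (14/69) × (57/69) ≈ 0.0192194
Highest score → question.

question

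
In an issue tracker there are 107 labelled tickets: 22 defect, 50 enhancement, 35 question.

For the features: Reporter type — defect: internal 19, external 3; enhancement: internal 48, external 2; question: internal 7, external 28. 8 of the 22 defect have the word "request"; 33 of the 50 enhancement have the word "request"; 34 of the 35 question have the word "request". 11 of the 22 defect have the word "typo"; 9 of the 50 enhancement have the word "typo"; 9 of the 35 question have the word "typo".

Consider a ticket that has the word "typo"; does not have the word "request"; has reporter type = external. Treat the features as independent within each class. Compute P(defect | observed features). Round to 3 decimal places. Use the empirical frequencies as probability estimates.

defect: (22/107) × (3/22) × (14/22) × (11/22) ≈ 0.00892099
enhancement: (50/107) × (2/50) × (17/50) × (9/50) ≈ 0.00114393
question: (35/107) × (28/35) × (1/35) × (9/35) ≈ 0.00192256
P(defect | x) = 0.00892099 / 0.01198748 ≈ 0.744

0.744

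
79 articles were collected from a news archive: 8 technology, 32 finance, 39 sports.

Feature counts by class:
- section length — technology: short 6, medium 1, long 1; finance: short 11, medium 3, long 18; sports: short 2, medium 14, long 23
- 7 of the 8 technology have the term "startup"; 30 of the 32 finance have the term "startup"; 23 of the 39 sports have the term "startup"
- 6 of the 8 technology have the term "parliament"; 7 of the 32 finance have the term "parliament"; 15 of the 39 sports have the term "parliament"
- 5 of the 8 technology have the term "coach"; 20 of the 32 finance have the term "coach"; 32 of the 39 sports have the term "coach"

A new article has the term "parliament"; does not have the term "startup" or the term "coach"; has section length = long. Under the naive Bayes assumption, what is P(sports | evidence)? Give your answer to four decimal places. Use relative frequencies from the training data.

0.8364

technology: (8/79) × (1/8) × (1/8) × (6/8) × (3/8) ≈ 0.000445016
finance: (32/79) × (18/32) × (2/32) × (7/32) × (12/32) ≈ 0.00116817
sports: (39/79) × (23/39) × (16/39) × (15/39) × (7/39) ≈ 0.00824548
P(sports | x) = 0.00824548 / 0.009858666 ≈ 0.8364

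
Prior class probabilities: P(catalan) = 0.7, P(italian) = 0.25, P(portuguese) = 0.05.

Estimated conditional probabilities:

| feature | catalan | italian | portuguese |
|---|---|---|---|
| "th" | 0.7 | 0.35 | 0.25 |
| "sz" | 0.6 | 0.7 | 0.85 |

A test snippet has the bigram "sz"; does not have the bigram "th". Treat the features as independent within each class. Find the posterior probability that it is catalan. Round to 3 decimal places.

0.464

catalan: 0.7 × (1−0.7) × 0.6 = 0.126
italian: 0.25 × (1−0.35) × 0.7 = 0.11375
portuguese: 0.05 × (1−0.25) × 0.85 = 0.031875
P(catalan | x) = 0.126 / 0.271625 ≈ 0.464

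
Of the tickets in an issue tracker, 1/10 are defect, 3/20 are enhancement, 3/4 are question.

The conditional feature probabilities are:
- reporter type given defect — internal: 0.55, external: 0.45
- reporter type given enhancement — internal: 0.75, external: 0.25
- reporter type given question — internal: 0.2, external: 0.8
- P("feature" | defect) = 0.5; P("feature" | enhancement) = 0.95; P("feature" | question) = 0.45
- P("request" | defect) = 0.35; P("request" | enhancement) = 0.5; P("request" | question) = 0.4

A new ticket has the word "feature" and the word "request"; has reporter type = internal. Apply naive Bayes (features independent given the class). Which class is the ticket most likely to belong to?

enhancement

defect: 0.1 × 0.55 × 0.5 × 0.35 = 0.009625
enhancement: 0.15 × 0.75 × 0.95 × 0.5 = 0.0534375
question: 0.75 × 0.2 × 0.45 × 0.4 = 0.027
Highest score → enhancement.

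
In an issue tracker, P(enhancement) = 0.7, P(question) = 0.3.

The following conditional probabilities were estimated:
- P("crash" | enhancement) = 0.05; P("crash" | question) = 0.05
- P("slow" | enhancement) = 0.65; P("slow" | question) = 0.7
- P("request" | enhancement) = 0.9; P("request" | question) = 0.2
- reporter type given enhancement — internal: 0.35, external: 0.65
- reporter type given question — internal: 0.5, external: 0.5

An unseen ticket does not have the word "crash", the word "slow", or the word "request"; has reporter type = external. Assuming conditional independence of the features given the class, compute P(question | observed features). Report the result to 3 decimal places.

enhancement: 0.7 × (1−0.05) × (1−0.65) × (1−0.9) × 0.65 = 0.01512875
question: 0.3 × (1−0.05) × (1−0.7) × (1−0.2) × 0.5 = 0.0342
P(question | x) = 0.0342 / 0.04932875 ≈ 0.693

0.693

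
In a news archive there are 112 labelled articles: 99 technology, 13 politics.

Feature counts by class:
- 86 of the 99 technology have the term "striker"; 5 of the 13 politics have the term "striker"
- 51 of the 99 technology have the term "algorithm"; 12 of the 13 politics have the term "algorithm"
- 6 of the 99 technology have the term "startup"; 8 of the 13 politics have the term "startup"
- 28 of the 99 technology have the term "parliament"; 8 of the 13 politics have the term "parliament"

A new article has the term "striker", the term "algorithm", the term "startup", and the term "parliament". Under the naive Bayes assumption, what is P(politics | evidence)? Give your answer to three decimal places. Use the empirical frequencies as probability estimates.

0.697

technology: (99/112) × (86/99) × (51/99) × (6/99) × (28/99) ≈ 0.00678038
politics: (13/112) × (5/13) × (12/13) × (8/13) × (8/13) ≈ 0.0156057
P(politics | x) = 0.0156057 / 0.02238608 ≈ 0.697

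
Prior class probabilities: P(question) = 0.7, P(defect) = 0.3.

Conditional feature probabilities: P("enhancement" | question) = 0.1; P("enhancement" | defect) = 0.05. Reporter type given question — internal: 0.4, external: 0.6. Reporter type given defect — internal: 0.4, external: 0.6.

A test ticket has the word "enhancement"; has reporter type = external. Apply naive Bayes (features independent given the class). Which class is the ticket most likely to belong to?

question: 0.7 × 0.1 × 0.6 = 0.042
defect: 0.3 × 0.05 × 0.6 = 0.009
Highest score → question.

question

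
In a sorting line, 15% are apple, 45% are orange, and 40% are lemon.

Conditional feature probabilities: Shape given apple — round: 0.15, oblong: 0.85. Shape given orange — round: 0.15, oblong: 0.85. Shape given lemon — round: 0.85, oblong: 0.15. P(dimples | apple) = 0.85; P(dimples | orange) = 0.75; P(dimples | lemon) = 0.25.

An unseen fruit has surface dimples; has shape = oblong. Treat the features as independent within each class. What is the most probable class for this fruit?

orange

apple: 0.15 × 0.85 × 0.85 = 0.108375
orange: 0.45 × 0.85 × 0.75 = 0.286875
lemon: 0.4 × 0.15 × 0.25 = 0.015
Highest score → orange.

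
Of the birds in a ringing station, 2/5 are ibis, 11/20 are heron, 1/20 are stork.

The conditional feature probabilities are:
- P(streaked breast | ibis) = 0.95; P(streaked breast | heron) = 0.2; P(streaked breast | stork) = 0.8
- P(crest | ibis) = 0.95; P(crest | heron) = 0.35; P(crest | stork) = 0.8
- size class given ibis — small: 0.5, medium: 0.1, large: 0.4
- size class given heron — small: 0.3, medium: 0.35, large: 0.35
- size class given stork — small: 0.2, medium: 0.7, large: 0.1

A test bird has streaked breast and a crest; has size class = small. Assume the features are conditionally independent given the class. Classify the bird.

ibis: 0.4 × 0.95 × 0.95 × 0.5 = 0.1805
heron: 0.55 × 0.2 × 0.35 × 0.3 = 0.01155
stork: 0.05 × 0.8 × 0.8 × 0.2 = 0.0064
Highest score → ibis.

ibis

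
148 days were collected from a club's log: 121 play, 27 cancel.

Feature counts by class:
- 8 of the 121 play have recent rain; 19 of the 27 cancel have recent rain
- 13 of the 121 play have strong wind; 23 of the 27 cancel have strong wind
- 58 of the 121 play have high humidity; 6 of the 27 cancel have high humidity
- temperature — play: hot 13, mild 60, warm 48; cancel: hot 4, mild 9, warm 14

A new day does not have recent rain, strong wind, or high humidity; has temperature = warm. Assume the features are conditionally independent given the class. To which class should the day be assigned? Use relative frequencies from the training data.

play: (121/148) × (113/121) × (108/121) × (63/121) × (48/121) ≈ 0.140756
cancel: (27/148) × (8/27) × (4/27) × (21/27) × (14/27) ≈ 0.00322957
Highest score → play.

play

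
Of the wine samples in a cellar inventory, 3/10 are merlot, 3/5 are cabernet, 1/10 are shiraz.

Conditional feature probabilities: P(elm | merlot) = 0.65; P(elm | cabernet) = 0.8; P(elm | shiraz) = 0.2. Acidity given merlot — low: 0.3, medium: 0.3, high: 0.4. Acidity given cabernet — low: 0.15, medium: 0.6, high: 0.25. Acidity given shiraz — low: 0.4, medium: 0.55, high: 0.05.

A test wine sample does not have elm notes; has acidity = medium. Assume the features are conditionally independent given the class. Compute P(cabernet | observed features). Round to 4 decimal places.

0.4881

merlot: 0.3 × (1−0.65) × 0.3 = 0.0315
cabernet: 0.6 × (1−0.8) × 0.6 = 0.072
shiraz: 0.1 × (1−0.2) × 0.55 = 0.044
P(cabernet | x) = 0.072 / 0.1475 ≈ 0.4881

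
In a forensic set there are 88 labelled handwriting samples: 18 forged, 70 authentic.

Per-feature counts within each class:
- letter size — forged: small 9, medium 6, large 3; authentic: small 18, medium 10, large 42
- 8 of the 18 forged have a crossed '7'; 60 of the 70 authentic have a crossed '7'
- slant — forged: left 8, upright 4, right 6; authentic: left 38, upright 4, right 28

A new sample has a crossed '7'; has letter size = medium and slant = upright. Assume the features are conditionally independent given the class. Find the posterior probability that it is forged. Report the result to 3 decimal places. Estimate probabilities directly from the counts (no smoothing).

0.547

forged: (18/88) × (6/18) × (8/18) × (4/18) ≈ 0.00673401
authentic: (70/88) × (10/70) × (60/70) × (4/70) ≈ 0.00556586
P(forged | x) = 0.00673401 / 0.01229987 ≈ 0.547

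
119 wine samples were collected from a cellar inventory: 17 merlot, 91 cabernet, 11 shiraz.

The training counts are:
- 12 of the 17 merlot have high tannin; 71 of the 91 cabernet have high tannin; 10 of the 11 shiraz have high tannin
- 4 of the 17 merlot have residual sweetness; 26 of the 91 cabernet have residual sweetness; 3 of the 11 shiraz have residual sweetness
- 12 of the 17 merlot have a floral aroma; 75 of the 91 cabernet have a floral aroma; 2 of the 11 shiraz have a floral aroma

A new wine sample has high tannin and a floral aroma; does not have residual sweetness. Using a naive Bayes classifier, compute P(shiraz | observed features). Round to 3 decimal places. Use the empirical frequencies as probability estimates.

0.027

merlot: (17/119) × (12/17) × (13/17) × (12/17) ≈ 0.0544328
cabernet: (91/119) × (71/91) × (65/91) × (75/91) ≈ 0.351239
shiraz: (11/119) × (10/11) × (8/11) × (2/11) ≈ 0.0111119
P(shiraz | x) = 0.0111119 / 0.4167837 ≈ 0.027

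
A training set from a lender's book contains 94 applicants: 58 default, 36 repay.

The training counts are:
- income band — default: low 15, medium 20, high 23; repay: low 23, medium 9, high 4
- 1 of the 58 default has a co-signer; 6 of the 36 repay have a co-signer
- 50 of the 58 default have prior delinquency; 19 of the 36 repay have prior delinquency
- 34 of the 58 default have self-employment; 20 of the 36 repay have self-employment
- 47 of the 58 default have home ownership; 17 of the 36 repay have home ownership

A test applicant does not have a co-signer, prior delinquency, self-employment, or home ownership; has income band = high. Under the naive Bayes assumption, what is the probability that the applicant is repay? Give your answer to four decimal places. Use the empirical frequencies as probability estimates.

0.6014

default: (58/94) × (23/58) × (57/58) × (8/58) × (24/58) × (11/58) ≈ 0.0026029
repay: (36/94) × (4/36) × (30/36) × (17/36) × (16/36) × (19/36) ≈ 0.00392795
P(repay | x) = 0.00392795 / 0.00653085 ≈ 0.6014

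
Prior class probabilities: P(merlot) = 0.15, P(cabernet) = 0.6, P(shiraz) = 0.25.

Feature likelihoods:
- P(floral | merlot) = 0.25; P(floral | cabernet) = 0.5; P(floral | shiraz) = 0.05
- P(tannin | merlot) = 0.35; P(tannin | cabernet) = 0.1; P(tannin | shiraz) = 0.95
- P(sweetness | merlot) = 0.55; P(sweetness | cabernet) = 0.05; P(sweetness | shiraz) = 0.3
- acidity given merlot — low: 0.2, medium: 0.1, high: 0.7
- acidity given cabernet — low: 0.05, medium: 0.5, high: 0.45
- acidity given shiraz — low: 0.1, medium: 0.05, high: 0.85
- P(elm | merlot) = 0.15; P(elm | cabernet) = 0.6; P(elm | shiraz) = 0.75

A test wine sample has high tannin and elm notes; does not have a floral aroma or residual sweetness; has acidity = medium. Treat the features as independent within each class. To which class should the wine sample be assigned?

cabernet

merlot: 0.15 × (1−0.25) × 0.35 × (1−0.55) × 0.1 × 0.15 = 0.00026578125
cabernet: 0.6 × (1−0.5) × 0.1 × (1−0.05) × 0.5 × 0.6 = 0.00855
shiraz: 0.25 × (1−0.05) × 0.95 × (1−0.3) × 0.05 × 0.75 = 0.00592265625
Highest score → cabernet.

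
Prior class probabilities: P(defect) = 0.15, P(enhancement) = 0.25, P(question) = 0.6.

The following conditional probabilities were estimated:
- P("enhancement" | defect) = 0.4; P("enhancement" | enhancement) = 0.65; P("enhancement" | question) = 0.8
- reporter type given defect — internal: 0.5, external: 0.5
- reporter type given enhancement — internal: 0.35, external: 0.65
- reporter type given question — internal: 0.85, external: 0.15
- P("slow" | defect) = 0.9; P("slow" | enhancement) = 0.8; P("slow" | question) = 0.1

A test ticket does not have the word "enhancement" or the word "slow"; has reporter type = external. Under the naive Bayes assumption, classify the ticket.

defect: 0.15 × (1−0.4) × 0.5 × (1−0.9) = 0.0045
enhancement: 0.25 × (1−0.65) × 0.65 × (1−0.8) = 0.011375
question: 0.6 × (1−0.8) × 0.15 × (1−0.1) = 0.0162
Highest score → question.

question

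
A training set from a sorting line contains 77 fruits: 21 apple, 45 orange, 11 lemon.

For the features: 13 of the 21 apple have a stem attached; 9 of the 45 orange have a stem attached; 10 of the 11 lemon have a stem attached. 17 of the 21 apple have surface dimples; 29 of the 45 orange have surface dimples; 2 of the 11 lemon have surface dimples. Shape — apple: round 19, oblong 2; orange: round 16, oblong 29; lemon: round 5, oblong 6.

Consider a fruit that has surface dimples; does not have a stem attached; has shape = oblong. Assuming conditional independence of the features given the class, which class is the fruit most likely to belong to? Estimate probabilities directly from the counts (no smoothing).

apple: (21/77) × (8/21) × (17/21) × (2/21) ≈ 0.00801013
orange: (45/77) × (36/45) × (29/45) × (29/45) ≈ 0.19417
lemon: (11/77) × (1/11) × (2/11) × (6/11) ≈ 0.00128797
Highest score → orange.

orange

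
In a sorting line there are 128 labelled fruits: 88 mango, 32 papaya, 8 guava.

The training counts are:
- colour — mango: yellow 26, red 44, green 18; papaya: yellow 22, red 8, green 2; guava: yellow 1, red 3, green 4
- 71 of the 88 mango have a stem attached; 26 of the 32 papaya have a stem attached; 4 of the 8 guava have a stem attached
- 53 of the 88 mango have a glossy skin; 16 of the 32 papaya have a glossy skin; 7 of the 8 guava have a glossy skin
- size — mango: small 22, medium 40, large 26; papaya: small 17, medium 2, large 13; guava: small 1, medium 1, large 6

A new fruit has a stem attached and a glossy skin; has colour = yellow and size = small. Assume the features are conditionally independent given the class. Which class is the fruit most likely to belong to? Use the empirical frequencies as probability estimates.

mango: (88/128) × (26/88) × (71/88) × (53/88) × (22/88) ≈ 0.0246759
papaya: (32/128) × (22/32) × (26/32) × (16/32) × (17/32) = 0.0370941162109375
guava: (8/128) × (1/8) × (4/8) × (7/8) × (1/8) = 0.00042724609375
Highest score → papaya.

papaya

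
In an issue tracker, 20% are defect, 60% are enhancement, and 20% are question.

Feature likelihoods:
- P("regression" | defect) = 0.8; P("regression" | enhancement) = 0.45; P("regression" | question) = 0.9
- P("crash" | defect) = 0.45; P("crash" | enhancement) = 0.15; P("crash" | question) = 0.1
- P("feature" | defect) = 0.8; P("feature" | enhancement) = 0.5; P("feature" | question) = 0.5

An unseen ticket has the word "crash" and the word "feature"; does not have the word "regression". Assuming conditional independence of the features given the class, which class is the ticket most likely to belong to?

enhancement

defect: 0.2 × (1−0.8) × 0.45 × 0.8 = 0.0144
enhancement: 0.6 × (1−0.45) × 0.15 × 0.5 = 0.02475
question: 0.2 × (1−0.9) × 0.1 × 0.5 = 0.001
Highest score → enhancement.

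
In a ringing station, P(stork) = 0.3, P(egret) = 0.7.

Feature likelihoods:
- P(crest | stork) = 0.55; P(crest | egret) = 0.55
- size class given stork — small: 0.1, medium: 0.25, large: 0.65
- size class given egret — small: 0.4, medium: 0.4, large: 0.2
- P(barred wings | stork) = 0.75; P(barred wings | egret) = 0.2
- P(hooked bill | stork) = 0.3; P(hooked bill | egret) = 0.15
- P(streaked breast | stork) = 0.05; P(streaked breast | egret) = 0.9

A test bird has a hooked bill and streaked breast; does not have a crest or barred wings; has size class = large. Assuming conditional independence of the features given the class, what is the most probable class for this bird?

egret

stork: 0.3 × (1−0.55) × 0.65 × (1−0.75) × 0.3 × 0.05 = 0.0003290625
egret: 0.7 × (1−0.55) × 0.2 × (1−0.2) × 0.15 × 0.9 = 0.006804
Highest score → egret.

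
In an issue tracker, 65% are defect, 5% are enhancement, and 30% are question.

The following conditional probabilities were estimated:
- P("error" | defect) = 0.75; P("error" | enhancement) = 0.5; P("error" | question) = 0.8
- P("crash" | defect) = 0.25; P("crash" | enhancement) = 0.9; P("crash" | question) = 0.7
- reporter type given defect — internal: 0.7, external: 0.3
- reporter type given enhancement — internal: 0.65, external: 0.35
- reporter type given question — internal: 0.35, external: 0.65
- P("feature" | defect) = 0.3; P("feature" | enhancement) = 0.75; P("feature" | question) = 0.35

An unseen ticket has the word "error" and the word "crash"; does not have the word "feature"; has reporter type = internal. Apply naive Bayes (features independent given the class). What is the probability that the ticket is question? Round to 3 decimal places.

0.376

defect: 0.65 × 0.75 × 0.25 × 0.7 × (1−0.3) = 0.05971875
enhancement: 0.05 × 0.5 × 0.9 × 0.65 × (1−0.75) = 0.00365625
question: 0.3 × 0.8 × 0.7 × 0.35 × (1−0.35) = 0.03822
P(question | x) = 0.03822 / 0.101595 ≈ 0.376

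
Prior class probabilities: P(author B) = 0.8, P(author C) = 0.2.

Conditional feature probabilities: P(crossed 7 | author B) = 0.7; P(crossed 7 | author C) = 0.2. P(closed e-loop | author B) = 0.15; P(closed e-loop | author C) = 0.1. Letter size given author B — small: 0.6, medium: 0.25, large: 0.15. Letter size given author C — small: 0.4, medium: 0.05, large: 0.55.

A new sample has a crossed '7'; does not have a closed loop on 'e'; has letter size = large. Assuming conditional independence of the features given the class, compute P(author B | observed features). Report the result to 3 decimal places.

author B: 0.8 × 0.7 × (1−0.15) × 0.15 = 0.0714
author C: 0.2 × 0.2 × (1−0.1) × 0.55 = 0.0198
P(author B | x) = 0.0714 / 0.0912 ≈ 0.783

0.783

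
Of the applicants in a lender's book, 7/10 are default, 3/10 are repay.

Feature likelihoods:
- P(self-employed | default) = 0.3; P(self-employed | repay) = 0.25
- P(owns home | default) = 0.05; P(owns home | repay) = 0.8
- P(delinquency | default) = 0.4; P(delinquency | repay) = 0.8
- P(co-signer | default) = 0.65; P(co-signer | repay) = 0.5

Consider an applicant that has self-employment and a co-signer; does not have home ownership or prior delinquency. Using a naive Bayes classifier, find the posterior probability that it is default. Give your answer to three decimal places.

default: 0.7 × 0.3 × (1−0.05) × (1−0.4) × 0.65 = 0.077805
repay: 0.3 × 0.25 × (1−0.8) × (1−0.8) × 0.5 = 0.0015
P(default | x) = 0.077805 / 0.079305 ≈ 0.981

0.981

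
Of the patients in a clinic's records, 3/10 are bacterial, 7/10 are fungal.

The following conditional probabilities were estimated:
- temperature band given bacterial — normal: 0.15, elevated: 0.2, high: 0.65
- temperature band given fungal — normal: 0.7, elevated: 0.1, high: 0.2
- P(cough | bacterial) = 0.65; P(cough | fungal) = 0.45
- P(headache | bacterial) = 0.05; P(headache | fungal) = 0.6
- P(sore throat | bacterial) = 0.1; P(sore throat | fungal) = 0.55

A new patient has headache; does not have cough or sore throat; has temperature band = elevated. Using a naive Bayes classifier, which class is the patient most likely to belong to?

fungal

bacterial: 0.3 × 0.2 × (1−0.65) × 0.05 × (1−0.1) = 0.000945
fungal: 0.7 × 0.1 × (1−0.45) × 0.6 × (1−0.55) = 0.010395
Highest score → fungal.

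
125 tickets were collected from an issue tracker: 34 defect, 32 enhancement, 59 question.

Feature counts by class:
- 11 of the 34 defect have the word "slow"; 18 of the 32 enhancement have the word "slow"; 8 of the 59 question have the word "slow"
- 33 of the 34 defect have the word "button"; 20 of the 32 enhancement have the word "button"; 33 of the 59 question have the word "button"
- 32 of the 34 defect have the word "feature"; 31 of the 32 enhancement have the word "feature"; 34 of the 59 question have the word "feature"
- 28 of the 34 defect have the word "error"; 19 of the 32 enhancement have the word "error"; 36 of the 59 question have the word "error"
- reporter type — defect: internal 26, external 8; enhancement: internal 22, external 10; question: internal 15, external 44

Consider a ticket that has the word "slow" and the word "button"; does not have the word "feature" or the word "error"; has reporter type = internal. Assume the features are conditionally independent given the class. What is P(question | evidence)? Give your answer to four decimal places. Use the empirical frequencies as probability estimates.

defect: (34/125) × (11/34) × (33/34) × (2/34) × (6/34) × (26/34) ≈ 0.000678009
enhancement: (32/125) × (18/32) × (20/32) × (1/32) × (13/32) × (22/32) = 0.0007855224609375
question: (59/125) × (8/59) × (33/59) × (25/59) × (23/59) × (15/59) ≈ 0.0015033
P(question | x) = 0.0015033 / 0.0029668314609375 ≈ 0.5067

0.5067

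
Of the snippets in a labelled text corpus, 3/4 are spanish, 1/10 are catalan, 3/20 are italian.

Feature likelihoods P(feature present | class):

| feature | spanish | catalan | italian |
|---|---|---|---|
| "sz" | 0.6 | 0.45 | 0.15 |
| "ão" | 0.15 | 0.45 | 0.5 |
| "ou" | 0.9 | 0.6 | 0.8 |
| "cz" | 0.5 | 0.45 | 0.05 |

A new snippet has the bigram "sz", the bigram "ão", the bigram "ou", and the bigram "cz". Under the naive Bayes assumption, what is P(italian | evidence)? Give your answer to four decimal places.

0.0124

spanish: 0.75 × 0.6 × 0.15 × 0.9 × 0.5 = 0.030375
catalan: 0.1 × 0.45 × 0.45 × 0.6 × 0.45 = 0.0054675
italian: 0.15 × 0.15 × 0.5 × 0.8 × 0.05 = 0.00045
P(italian | x) = 0.00045 / 0.0362925 ≈ 0.0124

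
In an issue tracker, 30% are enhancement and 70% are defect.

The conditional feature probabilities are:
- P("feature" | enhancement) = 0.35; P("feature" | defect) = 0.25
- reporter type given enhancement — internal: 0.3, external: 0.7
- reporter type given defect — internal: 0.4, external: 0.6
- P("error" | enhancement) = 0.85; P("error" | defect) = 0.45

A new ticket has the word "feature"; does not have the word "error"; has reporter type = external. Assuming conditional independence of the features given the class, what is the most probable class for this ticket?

defect

enhancement: 0.3 × 0.35 × 0.7 × (1−0.85) = 0.011025
defect: 0.7 × 0.25 × 0.6 × (1−0.45) = 0.05775
Highest score → defect.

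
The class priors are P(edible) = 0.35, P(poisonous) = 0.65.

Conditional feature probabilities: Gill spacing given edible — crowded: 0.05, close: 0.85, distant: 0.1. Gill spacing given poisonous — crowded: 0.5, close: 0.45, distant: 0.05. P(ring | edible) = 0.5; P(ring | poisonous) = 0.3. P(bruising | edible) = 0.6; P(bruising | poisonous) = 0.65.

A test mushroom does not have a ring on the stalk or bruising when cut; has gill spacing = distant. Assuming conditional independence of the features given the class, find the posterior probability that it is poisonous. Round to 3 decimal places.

edible: 0.35 × 0.1 × (1−0.5) × (1−0.6) = 0.007
poisonous: 0.65 × 0.05 × (1−0.3) × (1−0.65) = 0.0079625
P(poisonous | x) = 0.0079625 / 0.0149625 ≈ 0.532

0.532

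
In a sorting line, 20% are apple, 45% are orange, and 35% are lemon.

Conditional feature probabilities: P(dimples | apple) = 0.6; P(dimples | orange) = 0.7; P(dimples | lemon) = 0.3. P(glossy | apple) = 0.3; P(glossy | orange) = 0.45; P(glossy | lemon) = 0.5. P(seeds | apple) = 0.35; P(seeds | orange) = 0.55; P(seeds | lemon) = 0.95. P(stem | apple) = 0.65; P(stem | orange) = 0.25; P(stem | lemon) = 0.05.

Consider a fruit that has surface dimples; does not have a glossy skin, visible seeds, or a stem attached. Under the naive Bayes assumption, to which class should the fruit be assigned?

apple: 0.2 × 0.6 × (1−0.3) × (1−0.35) × (1−0.65) = 0.01911
orange: 0.45 × 0.7 × (1−0.45) × (1−0.55) × (1−0.25) = 0.058471875
lemon: 0.35 × 0.3 × (1−0.5) × (1−0.95) × (1−0.05) = 0.00249375
Highest score → orange.

orange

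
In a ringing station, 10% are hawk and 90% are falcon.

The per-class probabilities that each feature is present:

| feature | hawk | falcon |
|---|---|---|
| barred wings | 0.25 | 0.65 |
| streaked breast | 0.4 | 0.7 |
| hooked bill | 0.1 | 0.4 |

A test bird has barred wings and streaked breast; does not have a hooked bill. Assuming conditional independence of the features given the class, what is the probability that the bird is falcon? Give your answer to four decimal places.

hawk: 0.1 × 0.25 × 0.4 × (1−0.1) = 0.009
falcon: 0.9 × 0.65 × 0.7 × (1−0.4) = 0.2457
P(falcon | x) = 0.2457 / 0.2547 ≈ 0.9647

0.9647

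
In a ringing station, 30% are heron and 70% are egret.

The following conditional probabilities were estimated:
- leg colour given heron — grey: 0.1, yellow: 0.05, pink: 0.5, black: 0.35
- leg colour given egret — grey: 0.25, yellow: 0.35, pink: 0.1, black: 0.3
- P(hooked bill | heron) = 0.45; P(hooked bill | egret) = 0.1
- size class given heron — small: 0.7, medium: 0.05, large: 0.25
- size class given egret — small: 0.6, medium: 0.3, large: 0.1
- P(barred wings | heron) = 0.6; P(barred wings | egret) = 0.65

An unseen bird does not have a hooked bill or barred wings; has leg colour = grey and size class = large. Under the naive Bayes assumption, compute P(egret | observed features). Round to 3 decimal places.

0.770

heron: 0.3 × 0.1 × (1−0.45) × 0.25 × (1−0.6) = 0.00165
egret: 0.7 × 0.25 × (1−0.1) × 0.1 × (1−0.65) = 0.0055125
P(egret | x) = 0.0055125 / 0.0071625 ≈ 0.770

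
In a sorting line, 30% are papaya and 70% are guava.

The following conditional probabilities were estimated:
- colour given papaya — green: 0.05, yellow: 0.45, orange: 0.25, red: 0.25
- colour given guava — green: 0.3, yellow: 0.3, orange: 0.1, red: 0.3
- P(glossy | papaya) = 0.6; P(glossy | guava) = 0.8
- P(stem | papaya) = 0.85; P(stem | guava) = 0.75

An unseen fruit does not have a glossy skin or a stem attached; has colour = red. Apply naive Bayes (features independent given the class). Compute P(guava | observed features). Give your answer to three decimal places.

papaya: 0.3 × 0.25 × (1−0.6) × (1−0.85) = 0.0045
guava: 0.7 × 0.3 × (1−0.8) × (1−0.75) = 0.0105
P(guava | x) = 0.0105 / 0.015 ≈ 0.700

0.700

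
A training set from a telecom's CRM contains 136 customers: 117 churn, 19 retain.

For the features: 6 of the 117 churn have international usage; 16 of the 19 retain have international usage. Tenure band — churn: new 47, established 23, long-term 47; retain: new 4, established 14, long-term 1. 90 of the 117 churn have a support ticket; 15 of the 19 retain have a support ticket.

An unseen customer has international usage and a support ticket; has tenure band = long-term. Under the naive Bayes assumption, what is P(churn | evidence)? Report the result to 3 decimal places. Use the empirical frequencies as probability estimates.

0.736

churn: (117/136) × (6/117) × (47/117) × (90/117) ≈ 0.0136327
retain: (19/136) × (16/19) × (1/19) × (15/19) ≈ 0.00488838
P(churn | x) = 0.0136327 / 0.01852108 ≈ 0.736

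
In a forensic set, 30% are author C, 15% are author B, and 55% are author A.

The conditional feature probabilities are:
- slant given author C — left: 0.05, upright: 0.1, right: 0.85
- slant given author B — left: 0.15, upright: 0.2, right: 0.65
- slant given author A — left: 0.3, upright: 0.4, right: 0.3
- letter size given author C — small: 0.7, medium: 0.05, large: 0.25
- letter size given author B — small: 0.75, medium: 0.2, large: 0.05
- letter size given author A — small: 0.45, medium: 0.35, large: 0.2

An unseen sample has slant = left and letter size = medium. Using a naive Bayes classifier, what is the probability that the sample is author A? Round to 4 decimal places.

0.9167

author C: 0.3 × 0.05 × 0.05 = 0.00075
author B: 0.15 × 0.15 × 0.2 = 0.0045
author A: 0.55 × 0.3 × 0.35 = 0.05775
P(author A | x) = 0.05775 / 0.063 ≈ 0.9167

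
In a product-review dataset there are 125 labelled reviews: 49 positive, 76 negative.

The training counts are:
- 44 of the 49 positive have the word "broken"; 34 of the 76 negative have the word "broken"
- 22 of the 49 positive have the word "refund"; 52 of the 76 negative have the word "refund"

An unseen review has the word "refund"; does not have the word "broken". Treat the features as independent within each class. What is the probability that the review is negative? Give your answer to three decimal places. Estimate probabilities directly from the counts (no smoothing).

positive: (49/125) × (5/49) × (22/49) ≈ 0.0179592
negative: (76/125) × (42/76) × (52/76) ≈ 0.229895
P(negative | x) = 0.229895 / 0.2478542 ≈ 0.928

0.928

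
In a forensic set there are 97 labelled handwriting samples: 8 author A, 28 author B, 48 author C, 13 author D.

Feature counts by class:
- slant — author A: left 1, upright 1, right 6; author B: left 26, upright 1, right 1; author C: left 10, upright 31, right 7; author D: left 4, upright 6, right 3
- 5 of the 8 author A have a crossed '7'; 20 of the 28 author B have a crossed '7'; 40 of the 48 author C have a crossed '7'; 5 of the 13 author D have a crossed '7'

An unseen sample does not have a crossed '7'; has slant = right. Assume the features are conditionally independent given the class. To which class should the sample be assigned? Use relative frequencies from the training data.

author A: (8/97) × (6/8) × (3/8) ≈ 0.0231959
author B: (28/97) × (1/28) × (8/28) ≈ 0.00294551
author C: (48/97) × (7/48) × (8/48) ≈ 0.0120275
author D: (13/97) × (3/13) × (8/13) ≈ 0.0190325
Highest score → author A.

author A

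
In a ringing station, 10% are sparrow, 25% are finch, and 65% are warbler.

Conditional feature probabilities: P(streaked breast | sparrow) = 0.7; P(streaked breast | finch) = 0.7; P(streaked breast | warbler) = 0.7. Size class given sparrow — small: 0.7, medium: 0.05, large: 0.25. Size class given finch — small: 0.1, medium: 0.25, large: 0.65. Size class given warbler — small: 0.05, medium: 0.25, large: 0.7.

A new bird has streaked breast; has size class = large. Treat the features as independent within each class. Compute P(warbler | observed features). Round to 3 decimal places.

sparrow: 0.1 × 0.7 × 0.25 = 0.0175
finch: 0.25 × 0.7 × 0.65 = 0.11375
warbler: 0.65 × 0.7 × 0.7 = 0.3185
P(warbler | x) = 0.3185 / 0.44975 ≈ 0.708

0.708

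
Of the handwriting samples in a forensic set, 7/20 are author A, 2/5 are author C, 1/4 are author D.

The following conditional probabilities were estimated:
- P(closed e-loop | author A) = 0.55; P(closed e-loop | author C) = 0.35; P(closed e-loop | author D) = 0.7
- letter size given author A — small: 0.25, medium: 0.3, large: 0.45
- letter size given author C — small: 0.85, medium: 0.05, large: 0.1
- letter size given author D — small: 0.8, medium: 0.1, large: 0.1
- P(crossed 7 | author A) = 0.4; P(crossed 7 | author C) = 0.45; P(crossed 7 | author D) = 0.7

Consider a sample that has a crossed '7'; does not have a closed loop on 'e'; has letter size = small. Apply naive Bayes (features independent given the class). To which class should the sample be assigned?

author C

author A: 0.35 × (1−0.55) × 0.25 × 0.4 = 0.01575
author C: 0.4 × (1−0.35) × 0.85 × 0.45 = 0.09945
author D: 0.25 × (1−0.7) × 0.8 × 0.7 = 0.042
Highest score → author C.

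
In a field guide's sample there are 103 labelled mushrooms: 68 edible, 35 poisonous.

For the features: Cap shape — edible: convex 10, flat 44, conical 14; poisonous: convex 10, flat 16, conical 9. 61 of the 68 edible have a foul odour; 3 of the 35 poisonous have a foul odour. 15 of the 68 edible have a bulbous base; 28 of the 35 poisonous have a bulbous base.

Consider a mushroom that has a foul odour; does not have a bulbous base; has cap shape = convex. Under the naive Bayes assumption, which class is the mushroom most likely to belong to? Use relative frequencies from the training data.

edible

edible: (68/103) × (10/68) × (61/68) × (53/68) ≈ 0.0678814
poisonous: (35/103) × (10/35) × (3/35) × (7/35) ≈ 0.00166436
Highest score → edible.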